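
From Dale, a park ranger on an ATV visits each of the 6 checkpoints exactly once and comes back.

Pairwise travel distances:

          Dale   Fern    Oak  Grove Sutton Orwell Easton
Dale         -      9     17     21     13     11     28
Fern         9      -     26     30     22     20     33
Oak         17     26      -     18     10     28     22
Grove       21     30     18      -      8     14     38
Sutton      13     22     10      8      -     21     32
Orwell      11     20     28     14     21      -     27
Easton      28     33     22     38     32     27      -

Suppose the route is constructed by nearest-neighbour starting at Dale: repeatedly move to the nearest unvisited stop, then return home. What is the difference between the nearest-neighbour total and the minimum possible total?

Excess over optimum: 4.

Dale: Fern=9, Orwell=11, Sutton=13, Oak=17, Grove=21, Easton=28 ⇒ Fern
Fern: Orwell=20, Sutton=22, Oak=26, Grove=30, Easton=33 ⇒ Orwell
Orwell: Grove=14, Sutton=21, Easton=27, Oak=28 ⇒ Grove
Grove: Sutton=8, Oak=18, Easton=38 ⇒ Sutton
Sutton: Oak=10, Easton=32 ⇒ Oak
Oak: Easton=22 ⇒ Easton
NN route Dale → Fern → Orwell → Grove → Sutton → Oak → Easton → Dale costs 111.
Optimal: Dale → Fern → Easton → Oak → Sutton → Grove → Orwell → Dale costs 107 (by enumerating all 360 distinct tours).
Excess = 111 − 107 = 4.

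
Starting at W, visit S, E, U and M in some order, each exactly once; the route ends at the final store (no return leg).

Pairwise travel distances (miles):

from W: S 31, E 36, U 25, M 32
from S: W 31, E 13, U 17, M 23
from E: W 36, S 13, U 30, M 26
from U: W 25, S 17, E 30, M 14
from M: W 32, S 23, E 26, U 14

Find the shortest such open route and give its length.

There are 4! = 24 possible orderings.
W→S→E→U→M: 31+13+30+14 = 88
W→S→E→M→U: 31+13+26+14 = 84
W→S→U→E→M: 31+17+30+26 = 104
W→S→U→M→E: 31+17+14+26 = 88
W→S→M→E→U: 31+23+26+30 = 110
W→S→M→U→E: 31+23+14+30 = 98
W→E→S→U→M: 36+13+17+14 = 80
W→E→S→M→U: 36+13+23+14 = 86
W→E→U→S→M: 36+30+17+23 = 106
W→E→U→M→S: 36+30+14+23 = 103
W→E→M→S→U: 36+26+23+17 = 102
W→E→M→U→S: 36+26+14+17 = 93
W→U→S→E→M: 25+17+13+26 = 81
W→U→S→M→E: 25+17+23+26 = 91
… (10 more)
W→U→M→S→E: 25+14+23+13 = 75  ← best
The minimum is 75.
One shortest path: W → U → M → S → E.

Shortest open route: 75 miles.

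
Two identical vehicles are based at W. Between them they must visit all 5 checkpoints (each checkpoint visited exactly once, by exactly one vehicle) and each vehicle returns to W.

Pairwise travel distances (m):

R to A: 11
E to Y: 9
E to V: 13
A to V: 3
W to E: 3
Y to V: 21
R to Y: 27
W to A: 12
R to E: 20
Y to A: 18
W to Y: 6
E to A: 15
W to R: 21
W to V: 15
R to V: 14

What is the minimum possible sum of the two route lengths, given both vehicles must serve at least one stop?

There are 2^4 − 1 = 15 ways to divide the 5 stops into two non-empty groups. For each, the best each vehicle can do is its own shortest tour through its group:
  {R} + {E, Y, A, V}: 42 + 43 = 85
  {E} + {R, Y, A, V}: 6 + 62 = 68
  {R, E} + {Y, A, V}: 44 + 42 = 86
  {Y} + {R, E, A, V}: 12 + 51 = 63
  {R, Y} + {E, A, V}: 54 + 31 = 85
  {E, Y} + {R, A, V}: 18 + 50 = 68
  … (15 splits in total)
Best: vehicle 1 W → Y → W = 12; vehicle 2 W → R → A → V → E → W = 51; combined 63.

63 m — the smallest possible combined total.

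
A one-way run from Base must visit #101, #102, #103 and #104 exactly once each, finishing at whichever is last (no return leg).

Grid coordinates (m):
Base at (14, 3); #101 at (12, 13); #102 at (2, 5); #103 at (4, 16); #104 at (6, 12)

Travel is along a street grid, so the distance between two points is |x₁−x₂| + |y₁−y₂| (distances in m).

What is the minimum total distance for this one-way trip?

There are 4! = 24 possible orderings.
Base → #101 → #102 → #103 → #104: 12+18+13+6 = 49
Base → #101 → #102 → #104 → #103: 12+18+11+6 = 47
Base → #101 → #103 → #102 → #104: 12+11+13+11 = 47
Base → #101 → #103 → #104 → #102: 12+11+6+11 = 40
Base → #101 → #104 → #102 → #103: 12+7+11+13 = 43
Base → #101 → #104 → #103 → #102: 12+7+6+13 = 38
Base → #102 → #101 → #103 → #104: 14+18+11+6 = 49
Base → #102 → #101 → #104 → #103: 14+18+7+6 = 45
Base → #102 → #103 → #101 → #104: 14+13+11+7 = 45
Base → #102 → #103 → #104 → #101: 14+13+6+7 = 40
Base → #102 → #104 → #101 → #103: 14+11+7+11 = 43
Base → #102 → #104 → #103 → #101: 14+11+6+11 = 42
Base → #103 → #101 → #102 → #104: 23+11+18+11 = 63
Base → #103 → #101 → #104 → #102: 23+11+7+11 = 52
… (10 more)
The minimum is 38.
One shortest path: Base → #101 → #104 → #103 → #102.

Minimum one-way distance = 38 m.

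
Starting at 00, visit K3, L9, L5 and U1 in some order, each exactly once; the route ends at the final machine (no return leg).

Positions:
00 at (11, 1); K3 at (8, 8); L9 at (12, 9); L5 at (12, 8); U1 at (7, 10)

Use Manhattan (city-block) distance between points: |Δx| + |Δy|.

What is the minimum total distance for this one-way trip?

There are 4! = 24 possible orderings.
00→K3→L9→L5→U1: 10+5+1+7 = 23
00→K3→L9→U1→L5: 10+5+6+7 = 28
00→K3→L5→L9→U1: 10+4+1+6 = 21
00→K3→L5→U1→L9: 10+4+7+6 = 27
00→K3→U1→L9→L5: 10+3+6+1 = 20
00→K3→U1→L5→L9: 10+3+7+1 = 21
00→L9→K3→L5→U1: 9+5+4+7 = 25
00→L9→K3→U1→L5: 9+5+3+7 = 24
00→L9→L5→K3→U1: 9+1+4+3 = 17
00→L9→L5→U1→K3: 9+1+7+3 = 20
00→L9→U1→K3→L5: 9+6+3+4 = 22
00→L9→U1→L5→K3: 9+6+7+4 = 26
00→L5→K3→L9→U1: 8+4+5+6 = 23
00→L5→K3→U1→L9: 8+4+3+6 = 21
… (10 more)
The minimum is 17.
One shortest path: 00 → L9 → L5 → K3 → U1.

17 — the minimum one-way total.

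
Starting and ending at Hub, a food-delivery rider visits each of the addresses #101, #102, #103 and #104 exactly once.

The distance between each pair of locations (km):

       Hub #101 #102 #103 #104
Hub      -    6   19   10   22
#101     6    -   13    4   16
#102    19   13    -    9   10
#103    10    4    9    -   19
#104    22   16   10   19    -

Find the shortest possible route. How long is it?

Hub→#101→#102→#103→#104→Hub: 6+13+9+19+22 = 69
Hub→#101→#102→#104→#103→Hub: 6+13+10+19+10 = 58
Hub→#101→#103→#102→#104→Hub: 6+4+9+10+22 = 51
Hub→#101→#103→#104→#102→Hub: 6+4+19+10+19 = 58
Hub→#101→#104→#102→#103→Hub: 6+16+10+9+10 = 51
Hub→#101→#104→#103→#102→Hub: 6+16+19+9+19 = 69
Hub→#102→#101→#103→#104→Hub: 19+13+4+19+22 = 77
Hub→#102→#101→#104→#103→Hub: 19+13+16+19+10 = 77
Hub→#102→#103→#101→#104→Hub: 19+9+4+16+22 = 70
Hub→#102→#104→#101→#103→Hub: 19+10+16+4+10 = 59
Hub→#103→#101→#102→#104→Hub: 10+4+13+10+22 = 59
Hub→#103→#102→#101→#104→Hub: 10+9+13+16+22 = 70
The minimum is 51.
One optimal route: Hub → #101 → #103 → #102 → #104 → Hub (or its reverse).

Shortest round trip = 51 km.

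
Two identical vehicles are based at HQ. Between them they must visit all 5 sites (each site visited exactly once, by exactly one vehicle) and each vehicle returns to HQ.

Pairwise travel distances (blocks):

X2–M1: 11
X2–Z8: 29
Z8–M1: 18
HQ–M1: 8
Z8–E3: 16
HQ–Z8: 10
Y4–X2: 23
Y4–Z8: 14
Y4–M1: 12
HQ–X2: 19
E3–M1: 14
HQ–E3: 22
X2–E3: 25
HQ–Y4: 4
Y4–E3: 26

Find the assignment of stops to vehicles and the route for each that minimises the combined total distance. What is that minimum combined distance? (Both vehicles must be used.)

Try each way of splitting the stops between the two vehicles (each non-empty) and, for each split, find the best tour for each vehicle:
  {Y4} + {X2, Z8, E3, M1}: 8 + 70 = 78
  {X2} + {Y4, Z8, E3, M1}: 38 + 56 = 94
  {Y4, X2} + {Z8, E3, M1}: 46 + 48 = 94
  {Z8} + {Y4, X2, E3, M1}: 20 + 74 = 94
  {Y4, Z8} + {X2, E3, M1}: 28 + 66 = 94
  {X2, Z8} + {Y4, E3, M1}: 58 + 52 = 110
  … (15 splits in total)
Best: vehicle 1 HQ → Y4 → HQ = 8; vehicle 2 HQ → X2 → M1 → E3 → Z8 → HQ = 70; combined 78.

Minimum combined distance: 78 blocks.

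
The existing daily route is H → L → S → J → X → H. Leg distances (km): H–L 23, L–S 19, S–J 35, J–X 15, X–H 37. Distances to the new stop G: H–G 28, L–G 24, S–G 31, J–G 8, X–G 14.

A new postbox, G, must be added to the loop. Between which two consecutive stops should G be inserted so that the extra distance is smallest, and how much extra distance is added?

Insertion cost between consecutive stops i–j is d(i,G) + d(G,j) − d(i,j):
  between H and L: 28 + 24 − 23 = 29
  between L and S: 24 + 31 − 19 = 36
  between S and J: 31 + 8 − 35 = 4
  between J and X: 8 + 14 − 15 = 7
  between X and H: 14 + 28 − 37 = 5
Cheapest insertion is between S and J, adding 4.
New total = 129 + 4 = 133.

Adding 4 km by placing G on the S–J leg.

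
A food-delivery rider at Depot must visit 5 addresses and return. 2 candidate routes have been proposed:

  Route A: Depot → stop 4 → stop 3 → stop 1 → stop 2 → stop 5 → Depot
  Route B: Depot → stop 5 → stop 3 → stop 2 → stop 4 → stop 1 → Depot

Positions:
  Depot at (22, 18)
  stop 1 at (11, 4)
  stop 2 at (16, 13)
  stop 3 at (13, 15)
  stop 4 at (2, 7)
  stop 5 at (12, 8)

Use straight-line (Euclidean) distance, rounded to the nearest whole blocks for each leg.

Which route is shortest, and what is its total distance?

67 blocks — Route B is the shortest.

Route A: 23 + 14 + 11 + 10 + 6 + 14 = 78
Route B: 14 + 7 + 4 + 15 + 9 + 18 = 67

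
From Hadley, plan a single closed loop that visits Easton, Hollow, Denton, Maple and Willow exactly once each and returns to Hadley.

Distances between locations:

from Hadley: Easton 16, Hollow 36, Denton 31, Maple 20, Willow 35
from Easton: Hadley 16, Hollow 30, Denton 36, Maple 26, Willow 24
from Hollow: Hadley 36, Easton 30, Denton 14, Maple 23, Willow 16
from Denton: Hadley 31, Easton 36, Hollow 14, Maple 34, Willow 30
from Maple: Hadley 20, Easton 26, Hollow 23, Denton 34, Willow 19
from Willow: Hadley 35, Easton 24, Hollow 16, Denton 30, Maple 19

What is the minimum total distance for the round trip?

With 5 stops there are 5!/2 = 60 distinct round trips (a route and its reverse cost the same).
Hadley-Easton-Hollow-Denton-Maple-Willow-Hadley: 16+30+14+34+19+35 = 148
Hadley-Easton-Hollow-Denton-Willow-Maple-Hadley: 16+30+14+30+19+20 = 129
Hadley-Easton-Hollow-Maple-Denton-Willow-Hadley: 16+30+23+34+30+35 = 168
Hadley-Easton-Hollow-Maple-Willow-Denton-Hadley: 16+30+23+19+30+31 = 149
Hadley-Easton-Hollow-Willow-Denton-Maple-Hadley: 16+30+16+30+34+20 = 146
Hadley-Easton-Hollow-Willow-Maple-Denton-Hadley: 16+30+16+19+34+31 = 146
Hadley-Easton-Denton-Hollow-Maple-Willow-Hadley: 16+36+14+23+19+35 = 143
Hadley-Easton-Denton-Hollow-Willow-Maple-Hadley: 16+36+14+16+19+20 = 121
Hadley-Easton-Denton-Maple-Hollow-Willow-Hadley: 16+36+34+23+16+35 = 160
Hadley-Easton-Denton-Maple-Willow-Hollow-Hadley: 16+36+34+19+16+36 = 157
Hadley-Easton-Denton-Willow-Hollow-Maple-Hadley: 16+36+30+16+23+20 = 141
Hadley-Easton-Denton-Willow-Maple-Hollow-Hadley: 16+36+30+19+23+36 = 160
Hadley-Easton-Maple-Hollow-Denton-Willow-Hadley: 16+26+23+14+30+35 = 144
Hadley-Easton-Maple-Hollow-Willow-Denton-Hadley: 16+26+23+16+30+31 = 142
… (46 more)
The minimum is 121.
One optimal route: Hadley → Easton → Denton → Hollow → Willow → Maple → Hadley (or its reverse).

Minimum total distance: 121.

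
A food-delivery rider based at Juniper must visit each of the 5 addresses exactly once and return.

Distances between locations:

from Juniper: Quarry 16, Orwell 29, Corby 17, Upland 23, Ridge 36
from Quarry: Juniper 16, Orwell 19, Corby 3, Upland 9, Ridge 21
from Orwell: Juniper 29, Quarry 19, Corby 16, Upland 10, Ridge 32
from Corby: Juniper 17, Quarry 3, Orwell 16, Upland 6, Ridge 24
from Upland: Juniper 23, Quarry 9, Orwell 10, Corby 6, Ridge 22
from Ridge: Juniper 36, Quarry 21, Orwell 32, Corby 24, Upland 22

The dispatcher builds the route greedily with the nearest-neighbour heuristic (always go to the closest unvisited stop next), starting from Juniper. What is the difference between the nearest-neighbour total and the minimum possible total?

The nearest-neighbour route is 1 longer than optimal.

Juniper: Quarry=16, Corby=17, Upland=23, Orwell=29, Ridge=36 ⇒ Quarry
Quarry: Corby=3, Upland=9, Orwell=19, Ridge=21 ⇒ Corby
Corby: Upland=6, Orwell=16, Ridge=24 ⇒ Upland
Upland: Orwell=10, Ridge=22 ⇒ Orwell
Orwell: Ridge=32 ⇒ Ridge
NN route Juniper → Quarry → Corby → Upland → Orwell → Ridge → Juniper costs 103.
Optimal: Juniper → Quarry → Ridge → Orwell → Upland → Corby → Juniper costs 102 (by enumerating all 60 distinct tours).
Excess = 103 − 102 = 1.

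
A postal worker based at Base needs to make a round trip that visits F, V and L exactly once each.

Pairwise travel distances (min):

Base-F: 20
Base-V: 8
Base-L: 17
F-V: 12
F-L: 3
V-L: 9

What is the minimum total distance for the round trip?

There are 3 distinct closed tours to check (reversals are equivalent).
Base→F→V→L→Base: 20+12+9+17 = 58
Base→F→L→V→Base: 20+3+9+8 = 40
Base→V→F→L→Base: 8+12+3+17 = 40
The minimum is 40.
One optimal route: Base → F → L → V → Base (or its reverse).

Shortest round trip = 40 min.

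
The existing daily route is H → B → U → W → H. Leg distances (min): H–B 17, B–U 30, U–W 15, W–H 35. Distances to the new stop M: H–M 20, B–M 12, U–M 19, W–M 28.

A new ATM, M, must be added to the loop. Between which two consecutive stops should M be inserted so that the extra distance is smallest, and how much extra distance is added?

Minimum extra distance: 1 min, inserting M between B and U.

Insertion cost between consecutive stops i–j is d(i,M) + d(M,j) − d(i,j):
  between H and B: 20 + 12 − 17 = 15
  between B and U: 12 + 19 − 30 = 1
  between U and W: 19 + 28 − 15 = 32
  between W and H: 28 + 20 − 35 = 13
Cheapest insertion is between B and U, adding 1.
New total = 97 + 1 = 98.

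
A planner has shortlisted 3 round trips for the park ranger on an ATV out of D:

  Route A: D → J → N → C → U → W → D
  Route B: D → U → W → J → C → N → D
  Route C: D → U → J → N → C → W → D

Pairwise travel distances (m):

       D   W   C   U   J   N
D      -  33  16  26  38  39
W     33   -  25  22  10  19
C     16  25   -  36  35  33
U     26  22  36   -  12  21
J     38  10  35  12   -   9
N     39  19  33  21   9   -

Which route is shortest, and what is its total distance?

Route A: 38 + 9 + 33 + 36 + 22 + 33 = 171
Route B: 26 + 22 + 10 + 35 + 33 + 39 = 165
Route C: 26 + 12 + 9 + 33 + 25 + 33 = 138

Shortest is Route C, total 138 m.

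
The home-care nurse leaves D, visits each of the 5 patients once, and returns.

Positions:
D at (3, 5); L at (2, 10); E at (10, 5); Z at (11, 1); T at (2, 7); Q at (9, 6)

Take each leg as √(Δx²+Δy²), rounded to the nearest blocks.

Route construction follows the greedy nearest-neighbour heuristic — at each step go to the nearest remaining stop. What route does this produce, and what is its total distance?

At D the remaining stops are T 2, L 5, Q 6, E 7, Z 9; go to T.
At T the remaining stops are L 3, Q 7, E 8, Z 11; go to L.
At L the remaining stops are Q 8, E 9, Z 13; go to Q.
At Q the remaining stops are E 1, Z 5; go to E.
At E the remaining stops are Z 4; go to Z.
Return Z→D: 9.
Total = 2 + 3 + 8 + 1 + 4 + 9 = 27.

Nearest-neighbour total = 27 blocks; route D → T → L → Q → E → Z → D.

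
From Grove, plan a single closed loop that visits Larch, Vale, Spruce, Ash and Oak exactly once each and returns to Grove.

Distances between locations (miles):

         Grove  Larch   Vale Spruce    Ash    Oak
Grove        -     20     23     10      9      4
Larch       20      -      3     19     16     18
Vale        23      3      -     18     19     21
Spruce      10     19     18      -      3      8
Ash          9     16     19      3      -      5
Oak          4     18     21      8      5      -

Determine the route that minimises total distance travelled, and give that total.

Minimum total distance: 53 miles.

Grove - Larch - Vale - Spruce - Ash - Oak - Grove: 20+3+18+3+5+4 = 53
Grove - Larch - Vale - Spruce - Oak - Ash - Grove: 20+3+18+8+5+9 = 63
Grove - Larch - Vale - Ash - Spruce - Oak - Grove: 20+3+19+3+8+4 = 57
Grove - Larch - Vale - Ash - Oak - Spruce - Grove: 20+3+19+5+8+10 = 65
Grove - Larch - Vale - Oak - Spruce - Ash - Grove: 20+3+21+8+3+9 = 64
Grove - Larch - Vale - Oak - Ash - Spruce - Grove: 20+3+21+5+3+10 = 62
Grove - Larch - Spruce - Vale - Ash - Oak - Grove: 20+19+18+19+5+4 = 85
Grove - Larch - Spruce - Vale - Oak - Ash - Grove: 20+19+18+21+5+9 = 92
Grove - Larch - Spruce - Ash - Vale - Oak - Grove: 20+19+3+19+21+4 = 86
Grove - Larch - Spruce - Ash - Oak - Vale - Grove: 20+19+3+5+21+23 = 91
Grove - Larch - Spruce - Oak - Vale - Ash - Grove: 20+19+8+21+19+9 = 96
Grove - Larch - Spruce - Oak - Ash - Vale - Grove: 20+19+8+5+19+23 = 94
Grove - Larch - Ash - Vale - Spruce - Oak - Grove: 20+16+19+18+8+4 = 85
Grove - Larch - Ash - Vale - Oak - Spruce - Grove: 20+16+19+21+8+10 = 94
… (46 more)
The minimum is 53.
One optimal route: Grove → Larch → Vale → Spruce → Ash → Oak → Grove (or its reverse).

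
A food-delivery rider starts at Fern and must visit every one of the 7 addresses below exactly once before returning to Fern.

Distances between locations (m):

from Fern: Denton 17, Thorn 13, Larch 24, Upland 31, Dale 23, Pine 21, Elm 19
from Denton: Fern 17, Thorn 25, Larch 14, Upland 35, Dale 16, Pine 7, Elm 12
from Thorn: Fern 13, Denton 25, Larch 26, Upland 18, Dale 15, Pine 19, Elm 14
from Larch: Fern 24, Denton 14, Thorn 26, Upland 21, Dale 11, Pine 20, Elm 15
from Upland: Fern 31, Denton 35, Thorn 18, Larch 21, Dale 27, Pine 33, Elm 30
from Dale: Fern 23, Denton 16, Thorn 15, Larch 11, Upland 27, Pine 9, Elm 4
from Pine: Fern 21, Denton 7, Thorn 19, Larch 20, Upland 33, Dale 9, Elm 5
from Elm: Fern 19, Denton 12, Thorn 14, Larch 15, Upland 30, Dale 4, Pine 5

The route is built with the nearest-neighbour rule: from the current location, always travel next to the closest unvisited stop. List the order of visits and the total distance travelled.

Fern → [Thorn:13 / Denton:17 / Elm:19 / Pine:21 / Dale:23 / Larch:24 / Upland:31] → Thorn (13)
Thorn → [Elm:14 / Dale:15 / Upland:18 / Pine:19 / Denton:25 / Larch:26] → Elm (14)
Elm → [Dale:4 / Pine:5 / Denton:12 / Larch:15 / Upland:30] → Dale (4)
Dale → [Pine:9 / Larch:11 / Denton:16 / Upland:27] → Pine (9)
Pine → [Denton:7 / Larch:20 / Upland:33] → Denton (7)
Denton → [Larch:14 / Upland:35] → Larch (14)
Larch → [Upland:21] → Upland (21)
Return Upland→Fern: 31.
Total = 13 + 14 + 4 + 9 + 7 + 14 + 21 + 31 = 113.

Total distance 113 m via the nearest-neighbour route Fern → Thorn → Elm → Dale → Pine → Denton → Larch → Upland → Fern.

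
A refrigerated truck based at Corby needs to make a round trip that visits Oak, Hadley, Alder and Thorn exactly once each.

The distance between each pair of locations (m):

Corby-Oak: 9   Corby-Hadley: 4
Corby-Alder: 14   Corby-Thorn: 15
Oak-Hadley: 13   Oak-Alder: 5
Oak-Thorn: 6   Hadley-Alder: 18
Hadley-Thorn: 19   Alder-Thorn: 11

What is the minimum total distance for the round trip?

Shortest round trip = 48 m.

With 4 stops there are 4!/2 = 12 distinct round trips (a route and its reverse cost the same).
Corby → Oak → Hadley → Alder → Thorn → Corby: 9+13+18+11+15 = 66
Corby → Oak → Hadley → Thorn → Alder → Corby: 9+13+19+11+14 = 66
Corby → Oak → Alder → Hadley → Thorn → Corby: 9+5+18+19+15 = 66
Corby → Oak → Alder → Thorn → Hadley → Corby: 9+5+11+19+4 = 48
Corby → Oak → Thorn → Hadley → Alder → Corby: 9+6+19+18+14 = 66
Corby → Oak → Thorn → Alder → Hadley → Corby: 9+6+11+18+4 = 48
Corby → Hadley → Oak → Alder → Thorn → Corby: 4+13+5+11+15 = 48
Corby → Hadley → Oak → Thorn → Alder → Corby: 4+13+6+11+14 = 48
Corby → Hadley → Alder → Oak → Thorn → Corby: 4+18+5+6+15 = 48
Corby → Hadley → Thorn → Oak → Alder → Corby: 4+19+6+5+14 = 48
Corby → Alder → Oak → Hadley → Thorn → Corby: 14+5+13+19+15 = 66
Corby → Alder → Hadley → Oak → Thorn → Corby: 14+18+13+6+15 = 66
The minimum is 48.
One optimal route: Corby → Oak → Alder → Thorn → Hadley → Corby (or its reverse).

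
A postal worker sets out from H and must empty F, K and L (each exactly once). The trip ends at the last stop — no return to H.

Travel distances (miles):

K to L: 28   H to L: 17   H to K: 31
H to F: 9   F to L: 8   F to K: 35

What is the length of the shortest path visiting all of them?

There are 3! = 6 possible orderings.
H→F→K→L: 9+35+28 = 72
H→F→L→K: 9+8+28 = 45
H→K→F→L: 31+35+8 = 74
H→K→L→F: 31+28+8 = 67
H→L→F→K: 17+8+35 = 60
H→L→K→F: 17+28+35 = 80
The minimum is 45.
One shortest path: H → F → L → K.

45 miles — the minimum one-way total.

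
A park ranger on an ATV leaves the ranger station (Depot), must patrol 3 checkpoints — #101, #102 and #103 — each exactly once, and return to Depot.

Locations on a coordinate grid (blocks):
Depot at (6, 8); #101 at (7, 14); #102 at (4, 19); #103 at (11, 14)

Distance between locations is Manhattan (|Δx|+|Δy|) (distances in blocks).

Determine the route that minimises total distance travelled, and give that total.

Shortest round trip = 36 blocks.

Depot → #101 → #102 → #103 → Depot: 7+8+12+11 = 38
Depot → #101 → #103 → #102 → Depot: 7+4+12+13 = 36
Depot → #102 → #101 → #103 → Depot: 13+8+4+11 = 36
The minimum is 36.
One optimal route: Depot → #101 → #103 → #102 → Depot (or its reverse).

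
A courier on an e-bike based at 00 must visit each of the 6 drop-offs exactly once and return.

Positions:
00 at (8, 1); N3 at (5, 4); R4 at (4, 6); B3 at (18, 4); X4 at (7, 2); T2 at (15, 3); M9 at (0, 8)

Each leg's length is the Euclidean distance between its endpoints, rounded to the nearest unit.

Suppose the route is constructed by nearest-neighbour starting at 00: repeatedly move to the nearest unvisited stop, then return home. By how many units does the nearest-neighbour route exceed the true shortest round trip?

The nearest-neighbour route is 1 longer than optimal.

00: X4=1, N3=4, R4=6, T2=7, B3=10, M9=11 ⇒ X4
X4: N3=3, R4=5, T2=8, M9=9, B3=11 ⇒ N3
N3: R4=2, M9=6, T2=10, B3=13 ⇒ R4
R4: M9=4, T2=11, B3=14 ⇒ M9
M9: T2=16, B3=18 ⇒ T2
T2: B3=3 ⇒ B3
NN route 00 → X4 → N3 → R4 → M9 → T2 → B3 → 00 costs 39.
Optimal: 00 → B3 → T2 → R4 → M9 → N3 → X4 → 00 costs 38 (by enumerating all 360 distinct tours).
Excess = 39 − 38 = 1.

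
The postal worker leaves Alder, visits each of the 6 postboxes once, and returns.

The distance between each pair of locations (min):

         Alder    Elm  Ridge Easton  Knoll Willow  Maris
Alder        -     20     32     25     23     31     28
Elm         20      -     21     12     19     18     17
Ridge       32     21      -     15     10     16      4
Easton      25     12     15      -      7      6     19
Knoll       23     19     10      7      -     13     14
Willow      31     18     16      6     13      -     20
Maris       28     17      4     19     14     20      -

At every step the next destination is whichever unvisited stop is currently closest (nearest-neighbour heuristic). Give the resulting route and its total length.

At Alder the remaining stops are Elm 20, Knoll 23, Easton 25, Maris 28, Willow 31, Ridge 32; go to Elm.
At Elm the remaining stops are Easton 12, Maris 17, Willow 18, Knoll 19, Ridge 21; go to Easton.
At Easton the remaining stops are Willow 6, Knoll 7, Ridge 15, Maris 19; go to Willow.
At Willow the remaining stops are Knoll 13, Ridge 16, Maris 20; go to Knoll.
At Knoll the remaining stops are Ridge 10, Maris 14; go to Ridge.
At Ridge the remaining stops are Maris 4; go to Maris.
Return Maris→Alder: 28.
Total = 20 + 12 + 6 + 13 + 10 + 4 + 28 = 93.

Nearest-neighbour total = 93 min; route Alder → Elm → Easton → Willow → Knoll → Ridge → Maris → Alder.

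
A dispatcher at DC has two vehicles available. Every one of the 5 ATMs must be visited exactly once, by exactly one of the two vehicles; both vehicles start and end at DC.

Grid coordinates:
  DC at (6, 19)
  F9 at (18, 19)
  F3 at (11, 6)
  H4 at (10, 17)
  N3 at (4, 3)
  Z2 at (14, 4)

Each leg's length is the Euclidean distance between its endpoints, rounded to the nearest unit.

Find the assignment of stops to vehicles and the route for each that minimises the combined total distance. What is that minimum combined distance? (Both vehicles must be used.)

Minimum combined distance: 64.

There are 2^4 − 1 = 15 ways to divide the 5 stops into two non-empty groups. For each, the best each vehicle can do is its own shortest tour through its group:
  {F9} + {F3, H4, N3, Z2}: 24 + 45 = 69
  {F3} + {F9, H4, N3, Z2}: 28 + 54 = 82
  {F9, F3} + {H4, N3, Z2}: 41 + 44 = 85
  {H4} + {F9, F3, N3, Z2}: 8 + 56 = 64
  {F9, H4} + {F3, N3, Z2}: 24 + 44 = 68
  {F3, H4} + {F9, N3, Z2}: 29 + 54 = 83
  … (15 splits in total)
Best: vehicle 1 DC → H4 → DC = 8; vehicle 2 DC → F9 → Z2 → F3 → N3 → DC = 56; combined 64.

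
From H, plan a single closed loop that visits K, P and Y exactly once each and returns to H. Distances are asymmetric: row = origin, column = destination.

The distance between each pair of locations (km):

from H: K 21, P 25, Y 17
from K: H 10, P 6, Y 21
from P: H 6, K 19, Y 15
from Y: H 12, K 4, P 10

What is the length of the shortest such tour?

Minimum total distance: 33 km.

H - K - P - Y - H: 21+6+15+12 = 54
H - K - Y - P - H: 21+21+10+6 = 58
H - P - K - Y - H: 25+19+21+12 = 77
H - P - Y - K - H: 25+15+4+10 = 54
H - Y - K - P - H: 17+4+6+6 = 33
H - Y - P - K - H: 17+10+19+10 = 56
The minimum is 33.
One optimal route: H → Y → K → P → H.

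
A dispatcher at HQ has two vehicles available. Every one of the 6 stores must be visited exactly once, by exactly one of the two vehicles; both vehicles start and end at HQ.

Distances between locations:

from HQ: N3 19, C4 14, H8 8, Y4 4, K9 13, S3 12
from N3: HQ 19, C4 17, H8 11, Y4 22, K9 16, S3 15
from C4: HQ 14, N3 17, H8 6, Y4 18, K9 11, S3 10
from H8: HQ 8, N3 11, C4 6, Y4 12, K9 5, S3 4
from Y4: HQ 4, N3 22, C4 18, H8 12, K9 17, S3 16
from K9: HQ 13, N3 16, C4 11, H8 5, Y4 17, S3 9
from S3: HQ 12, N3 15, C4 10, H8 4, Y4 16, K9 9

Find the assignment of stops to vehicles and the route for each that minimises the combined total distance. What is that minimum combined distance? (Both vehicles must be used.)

76 — the smallest possible combined total.

Try each way of splitting the stops between the two vehicles (each non-empty) and, for each split, find the best tour for each vehicle:
  {N3} + {C4, H8, Y4, K9, S3}: 38 + 54 = 92
  {C4} + {N3, H8, Y4, K9, S3}: 28 + 63 = 91
  {N3, C4} + {H8, Y4, K9, S3}: 50 + 42 = 92
  {H8} + {N3, C4, Y4, K9, S3}: 16 + 75 = 91
  {N3, H8} + {C4, Y4, K9, S3}: 38 + 54 = 92
  {C4, H8} + {N3, Y4, K9, S3}: 28 + 63 = 91
  … (31 splits in total)
  {Y4} + {N3, C4, H8, K9, S3}: 8 + 68 = 76  ← best
Best: vehicle 1 HQ → Y4 → HQ = 8; vehicle 2 HQ → N3 → C4 → H8 → K9 → S3 → HQ = 68; combined 76.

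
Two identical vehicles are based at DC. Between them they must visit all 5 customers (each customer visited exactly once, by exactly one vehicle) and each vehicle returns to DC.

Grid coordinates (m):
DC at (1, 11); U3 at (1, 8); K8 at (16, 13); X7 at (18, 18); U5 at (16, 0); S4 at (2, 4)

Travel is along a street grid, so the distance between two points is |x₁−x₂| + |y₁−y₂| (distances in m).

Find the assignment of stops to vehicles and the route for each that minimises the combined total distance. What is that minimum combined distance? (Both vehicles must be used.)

76 m — the smallest possible combined total.

Try each way of splitting the stops between the two vehicles (each non-empty) and, for each split, find the best tour for each vehicle:
  {U3} + {K8, X7, U5, S4}: 6 + 70 = 76
  {K8} + {U3, X7, U5, S4}: 34 + 70 = 104
  {U3, K8} + {X7, U5, S4}: 40 + 70 = 110
  {X7} + {U3, K8, U5, S4}: 48 + 56 = 104
  {U3, X7} + {K8, U5, S4}: 54 + 56 = 110
  {K8, X7} + {U3, U5, S4}: 48 + 52 = 100
  … (15 splits in total)
Best: vehicle 1 DC → U3 → DC = 6; vehicle 2 DC → K8 → X7 → U5 → S4 → DC = 70; combined 76.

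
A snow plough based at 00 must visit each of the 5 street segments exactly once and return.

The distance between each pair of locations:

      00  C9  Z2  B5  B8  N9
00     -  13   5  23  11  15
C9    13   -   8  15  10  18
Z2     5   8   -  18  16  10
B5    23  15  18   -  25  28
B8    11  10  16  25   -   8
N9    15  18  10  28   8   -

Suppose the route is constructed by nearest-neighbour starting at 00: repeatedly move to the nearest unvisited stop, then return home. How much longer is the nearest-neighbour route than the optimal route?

00: Z2=5, B8=11, C9=13, N9=15, B5=23 ⇒ Z2
Z2: C9=8, N9=10, B8=16, B5=18 ⇒ C9
C9: B8=10, B5=15, N9=18 ⇒ B8
B8: N9=8, B5=25 ⇒ N9
N9: B5=28 ⇒ B5
NN route 00 → Z2 → C9 → B8 → N9 → B5 → 00 costs 82.
Optimal: 00 → Z2 → B5 → C9 → B8 → N9 → 00 costs 71 (by enumerating all 60 distinct tours).
Excess = 82 − 71 = 11.

11 longer than the optimal tour.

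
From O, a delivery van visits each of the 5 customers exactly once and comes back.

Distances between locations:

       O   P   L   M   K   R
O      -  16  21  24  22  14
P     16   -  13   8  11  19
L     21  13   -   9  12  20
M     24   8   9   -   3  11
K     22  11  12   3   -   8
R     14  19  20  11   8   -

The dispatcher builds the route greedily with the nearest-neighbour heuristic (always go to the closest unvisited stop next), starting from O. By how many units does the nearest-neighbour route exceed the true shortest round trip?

The nearest-neighbour route is 4 longer than optimal.

From O: R=14, P=16, L=21, K=22, M=24 → choose R (14).
From R: K=8, M=11, P=19, L=20 → choose K (8).
From K: M=3, P=11, L=12 → choose M (3).
From M: P=8, L=9 → choose P (8).
From P: L=13 → choose L (13).
NN route O → R → K → M → P → L → O costs 67.
Optimal: O → P → L → M → K → R → O costs 63 (by enumerating all 60 distinct tours).
Excess = 67 − 63 = 4.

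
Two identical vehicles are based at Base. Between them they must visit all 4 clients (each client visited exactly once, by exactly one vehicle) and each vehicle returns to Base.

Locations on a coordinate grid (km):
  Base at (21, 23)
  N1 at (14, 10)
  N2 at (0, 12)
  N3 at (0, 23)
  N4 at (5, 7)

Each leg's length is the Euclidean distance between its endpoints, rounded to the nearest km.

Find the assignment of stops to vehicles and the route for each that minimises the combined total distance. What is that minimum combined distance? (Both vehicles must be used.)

92 km — the smallest possible combined total.

Check every non-empty split of the stops between the two vehicles; for each half take its own optimal tour:
  {N1} + {N2, N3, N4}: 30 + 62 = 92
  {N2} + {N1, N3, N4}: 48 + 62 = 110
  {N1, N2} + {N3, N4}: 53 + 61 = 114
  {N3} + {N1, N2, N4}: 42 + 55 = 97
  {N1, N3} + {N2, N4}: 55 + 54 = 109
  {N2, N3} + {N1, N4}: 56 + 47 = 103
  … (7 splits in total)
Best: vehicle 1 Base → N1 → Base = 30; vehicle 2 Base → N3 → N2 → N4 → Base = 62; combined 92.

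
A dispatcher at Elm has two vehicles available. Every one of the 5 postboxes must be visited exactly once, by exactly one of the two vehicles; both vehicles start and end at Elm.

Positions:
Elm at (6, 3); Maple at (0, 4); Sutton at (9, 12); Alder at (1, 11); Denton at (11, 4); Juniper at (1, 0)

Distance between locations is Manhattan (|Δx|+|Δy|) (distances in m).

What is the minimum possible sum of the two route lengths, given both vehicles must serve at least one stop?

54 m — the smallest possible combined total.

There are 2^4 − 1 = 15 ways to divide the 5 stops into two non-empty groups. For each, the best each vehicle can do is its own shortest tour through its group:
  {Maple} + {Sutton, Alder, Denton, Juniper}: 14 + 44 = 58
  {Sutton} + {Maple, Alder, Denton, Juniper}: 24 + 44 = 68
  {Maple, Sutton} + {Alder, Denton, Juniper}: 36 + 42 = 78
  {Alder} + {Maple, Sutton, Denton, Juniper}: 26 + 46 = 72
  {Maple, Alder} + {Sutton, Denton, Juniper}: 28 + 44 = 72
  {Sutton, Alder} + {Maple, Denton, Juniper}: 34 + 30 = 64
  … (15 splits in total)
  {Denton} + {Maple, Sutton, Alder, Juniper}: 12 + 42 = 54  ← best
Best: vehicle 1 Elm → Denton → Elm = 12; vehicle 2 Elm → Sutton → Alder → Maple → Juniper → Elm = 42; combined 54.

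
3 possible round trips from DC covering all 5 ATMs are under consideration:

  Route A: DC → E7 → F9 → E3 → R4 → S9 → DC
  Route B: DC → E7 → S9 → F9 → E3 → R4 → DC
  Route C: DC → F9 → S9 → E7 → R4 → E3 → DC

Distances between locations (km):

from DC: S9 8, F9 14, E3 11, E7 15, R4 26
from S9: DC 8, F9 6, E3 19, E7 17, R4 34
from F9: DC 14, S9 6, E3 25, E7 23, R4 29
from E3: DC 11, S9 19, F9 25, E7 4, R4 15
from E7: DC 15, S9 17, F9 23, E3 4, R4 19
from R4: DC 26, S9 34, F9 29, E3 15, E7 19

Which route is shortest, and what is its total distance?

Shortest is Route C, total 82 km.

Route A: 15 + 23 + 25 + 15 + 34 + 8 = 120
Route B: 15 + 17 + 6 + 25 + 15 + 26 = 104
Route C: 14 + 6 + 17 + 19 + 15 + 11 = 82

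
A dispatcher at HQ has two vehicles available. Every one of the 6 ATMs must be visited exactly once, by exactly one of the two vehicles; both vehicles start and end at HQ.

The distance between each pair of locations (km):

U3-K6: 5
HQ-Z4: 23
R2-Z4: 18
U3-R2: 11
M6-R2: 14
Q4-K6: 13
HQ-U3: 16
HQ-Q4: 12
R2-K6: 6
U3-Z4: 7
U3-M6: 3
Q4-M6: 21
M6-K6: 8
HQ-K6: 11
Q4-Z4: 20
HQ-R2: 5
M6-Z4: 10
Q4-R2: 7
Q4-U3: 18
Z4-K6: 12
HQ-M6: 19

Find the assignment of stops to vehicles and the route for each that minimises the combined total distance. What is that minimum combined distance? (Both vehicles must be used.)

Try each way of splitting the stops between the two vehicles (each non-empty) and, for each split, find the best tour for each vehicle:
  {Q4} + {U3, M6, R2, Z4, K6}: 24 + 52 = 76
  {U3} + {Q4, M6, R2, Z4, K6}: 32 + 61 = 93
  {Q4, U3} + {M6, R2, Z4, K6}: 46 + 52 = 98
  {M6} + {Q4, U3, R2, Z4, K6}: 38 + 55 = 93
  {Q4, M6} + {U3, R2, Z4, K6}: 52 + 46 = 98
  {U3, M6} + {Q4, R2, Z4, K6}: 38 + 55 = 93
  … (31 splits in total)
  {R2} + {Q4, U3, M6, Z4, K6}: 10 + 61 = 71  ← best
Best: vehicle 1 HQ → R2 → HQ = 10; vehicle 2 HQ → Q4 → Z4 → U3 → M6 → K6 → HQ = 61; combined 71.

71 km — the smallest possible combined total.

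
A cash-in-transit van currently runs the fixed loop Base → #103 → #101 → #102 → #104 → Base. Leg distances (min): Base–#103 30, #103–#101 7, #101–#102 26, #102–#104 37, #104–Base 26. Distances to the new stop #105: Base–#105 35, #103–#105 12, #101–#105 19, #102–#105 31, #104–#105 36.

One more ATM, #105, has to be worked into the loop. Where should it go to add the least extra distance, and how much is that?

Minimum extra distance: 17 min, inserting #105 between Base and #103.

Insertion cost between consecutive stops i–j is d(i,#105) + d(#105,j) − d(i,j):
  between Base and #103: 35 + 12 − 30 = 17
  between #103 and #101: 12 + 19 − 7 = 24
  between #101 and #102: 19 + 31 − 26 = 24
  between #102 and #104: 31 + 36 − 37 = 30
  between #104 and Base: 36 + 35 − 26 = 45
Cheapest insertion is between Base and #103, adding 17.
New total = 126 + 17 = 143.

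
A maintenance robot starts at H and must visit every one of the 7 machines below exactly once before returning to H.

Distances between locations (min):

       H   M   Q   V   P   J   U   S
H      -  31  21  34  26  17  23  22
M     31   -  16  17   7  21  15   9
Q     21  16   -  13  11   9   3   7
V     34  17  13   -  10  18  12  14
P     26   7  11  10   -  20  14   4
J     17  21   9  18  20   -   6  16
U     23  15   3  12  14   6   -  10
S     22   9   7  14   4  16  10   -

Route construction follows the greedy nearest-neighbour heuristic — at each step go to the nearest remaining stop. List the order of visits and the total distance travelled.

H → [J:17 / Q:21 / S:22 / U:23 / P:26 / M:31 / V:34] → J (17)
J → [U:6 / Q:9 / S:16 / V:18 / P:20 / M:21] → U (6)
U → [Q:3 / S:10 / V:12 / P:14 / M:15] → Q (3)
Q → [S:7 / P:11 / V:13 / M:16] → S (7)
S → [P:4 / M:9 / V:14] → P (4)
P → [M:7 / V:10] → M (7)
M → [V:17] → V (17)
Return V→H: 34.
Total = 17 + 6 + 3 + 7 + 4 + 7 + 17 + 34 = 95.

Total distance 95 min via the nearest-neighbour route H → J → U → Q → S → P → M → V → H.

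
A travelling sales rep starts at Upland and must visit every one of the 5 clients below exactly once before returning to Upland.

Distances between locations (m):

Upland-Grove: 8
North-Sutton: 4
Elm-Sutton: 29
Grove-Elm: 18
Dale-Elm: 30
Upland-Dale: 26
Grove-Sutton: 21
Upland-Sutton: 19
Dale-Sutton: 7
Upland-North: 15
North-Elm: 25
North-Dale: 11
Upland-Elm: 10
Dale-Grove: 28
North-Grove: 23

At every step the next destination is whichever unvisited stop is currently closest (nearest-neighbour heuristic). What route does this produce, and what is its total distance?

From Upland: distances to unvisited — Grove=8, Elm=10, North=15, Sutton=19, Dale=26. Nearest is Grove (8).
From Grove: distances to unvisited — Elm=18, Sutton=21, North=23, Dale=28. Nearest is Elm (18).
From Elm: distances to unvisited — North=25, Sutton=29, Dale=30. Nearest is North (25).
From North: distances to unvisited — Sutton=4, Dale=11. Nearest is Sutton (4).
From Sutton: distances to unvisited — Dale=7. Nearest is Dale (7).
Return Dale→Upland: 26.
Total = 8 + 18 + 25 + 4 + 7 + 26 = 88.

88 m along Upland → Grove → Elm → North → Sutton → Dale → Upland.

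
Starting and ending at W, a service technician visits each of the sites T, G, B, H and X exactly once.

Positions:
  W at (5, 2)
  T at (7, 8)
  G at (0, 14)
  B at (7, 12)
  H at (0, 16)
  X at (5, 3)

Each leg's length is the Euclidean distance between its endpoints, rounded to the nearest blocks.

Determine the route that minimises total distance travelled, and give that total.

Shortest round trip = 33 blocks.

W→T→G→B→H→X→W: 6+9+7+8+14+1 = 45
W→T→G→B→X→H→W: 6+9+7+9+14+15 = 60
W→T→G→H→B→X→W: 6+9+2+8+9+1 = 35
W→T→G→H→X→B→W: 6+9+2+14+9+10 = 50
W→T→G→X→B→H→W: 6+9+12+9+8+15 = 59
W→T→G→X→H→B→W: 6+9+12+14+8+10 = 59
W→T→B→G→H→X→W: 6+4+7+2+14+1 = 34
W→T→B→G→X→H→W: 6+4+7+12+14+15 = 58
W→T→B→H→G→X→W: 6+4+8+2+12+1 = 33
W→T→B→H→X→G→W: 6+4+8+14+12+13 = 57
W→T→B→X→G→H→W: 6+4+9+12+2+15 = 48
W→T→B→X→H→G→W: 6+4+9+14+2+13 = 48
W→T→H→G→B→X→W: 6+11+2+7+9+1 = 36
W→T→H→G→X→B→W: 6+11+2+12+9+10 = 50
… (46 more)
The minimum is 33.
One optimal route: W → T → B → H → G → X → W (or its reverse).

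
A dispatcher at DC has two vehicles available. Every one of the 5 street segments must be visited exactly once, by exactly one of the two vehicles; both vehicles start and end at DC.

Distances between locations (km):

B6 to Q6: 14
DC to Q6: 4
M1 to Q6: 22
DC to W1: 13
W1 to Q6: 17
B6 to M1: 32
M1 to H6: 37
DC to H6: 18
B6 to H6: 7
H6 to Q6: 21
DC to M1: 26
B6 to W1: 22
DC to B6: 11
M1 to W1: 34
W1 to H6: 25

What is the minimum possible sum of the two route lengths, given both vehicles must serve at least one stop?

Minimum combined distance: 107 km.

Try each way of splitting the stops between the two vehicles (each non-empty) and, for each split, find the best tour for each vehicle:
  {B6} + {M1, W1, H6, Q6}: 22 + 101 = 123
  {M1} + {B6, W1, H6, Q6}: 52 + 63 = 115
  {B6, M1} + {W1, H6, Q6}: 69 + 63 = 132
  {W1} + {B6, M1, H6, Q6}: 26 + 81 = 107
  {B6, W1} + {M1, H6, Q6}: 46 + 81 = 127
  {M1, W1} + {B6, H6, Q6}: 73 + 43 = 116
  … (15 splits in total)
Best: vehicle 1 DC → W1 → DC = 26; vehicle 2 DC → B6 → H6 → M1 → Q6 → DC = 81; combined 107.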